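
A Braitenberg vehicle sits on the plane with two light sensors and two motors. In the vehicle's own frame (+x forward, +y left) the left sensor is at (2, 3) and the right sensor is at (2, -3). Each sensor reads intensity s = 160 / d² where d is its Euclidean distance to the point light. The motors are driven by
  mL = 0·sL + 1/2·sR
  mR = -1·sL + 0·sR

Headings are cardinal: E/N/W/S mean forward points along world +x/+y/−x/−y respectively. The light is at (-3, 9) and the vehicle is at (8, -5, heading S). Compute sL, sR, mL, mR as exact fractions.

40/113 1/2 1/4 -40/113

left sensor world pos  = (11, -7); dL² = 452
right sensor world pos = (5, -7); dR² = 320
sL = 160/452 = 40/113
sR = 160/320 = 1/2
mL = 0·sL + 1/2·sR = 1/4
mR = -1·sL + 0·sR = -40/113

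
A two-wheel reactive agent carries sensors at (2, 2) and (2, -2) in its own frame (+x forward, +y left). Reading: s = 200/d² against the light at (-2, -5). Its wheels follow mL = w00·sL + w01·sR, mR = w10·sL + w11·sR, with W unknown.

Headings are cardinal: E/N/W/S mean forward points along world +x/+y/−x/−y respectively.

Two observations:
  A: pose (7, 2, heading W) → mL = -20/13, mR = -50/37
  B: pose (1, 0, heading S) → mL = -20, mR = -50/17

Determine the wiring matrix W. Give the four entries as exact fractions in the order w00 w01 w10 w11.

0 -1 -1/2 0

obs A: pose=(7,2,W) → sL=100/37, sR=20/13, mL=-20/13, mR=-50/37
obs B: pose=(1,0,S) → sL=100/17, sR=20, mL=-20, mR=-50/17
sensor matrix S = [[100/37, 20/13], [100/17, 20]]; det S = 368000/8177
solve [mL_A; mL_B] = S·[w00; w01] and [mR_A; mR_B] = S·[w10; w11]:
  w00 = 0, w01 = -1, w10 = -1/2, w11 = 0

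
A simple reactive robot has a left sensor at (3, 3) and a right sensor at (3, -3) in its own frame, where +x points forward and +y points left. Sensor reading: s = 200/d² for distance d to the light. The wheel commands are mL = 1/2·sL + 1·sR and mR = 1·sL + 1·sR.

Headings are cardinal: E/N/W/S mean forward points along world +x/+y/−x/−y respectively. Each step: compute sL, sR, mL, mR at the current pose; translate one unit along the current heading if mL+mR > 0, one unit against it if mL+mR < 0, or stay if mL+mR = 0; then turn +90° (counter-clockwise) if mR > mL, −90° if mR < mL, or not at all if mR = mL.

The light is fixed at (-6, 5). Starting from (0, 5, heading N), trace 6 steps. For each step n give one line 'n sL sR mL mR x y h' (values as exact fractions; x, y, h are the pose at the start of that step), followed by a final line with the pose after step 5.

n=0: pose=(0,5,N); sL=100/9, sR=20/9; mL=70/9, mR=40/3; mL+mR=190/9 → advance +1; mR−mL=50/9 → turn +1·90°
n=1: pose=(0,6,W); sL=200/13, sR=8; mL=204/13, mR=304/13; mL+mR=508/13 → advance +1; mR−mL=100/13 → turn +1·90°
n=2: pose=(-1,6,S); sL=50/17, sR=25; mL=450/17, mR=475/17; mL+mR=925/17 → advance +1; mR−mL=25/17 → turn +1·90°
n=3: pose=(-1,5,E); sL=200/73, sR=200/73; mL=300/73, mR=400/73; mL+mR=700/73 → advance +1; mR−mL=100/73 → turn +1·90°
n=4: pose=(0,5,N); sL=100/9, sR=20/9; mL=70/9, mR=40/3; mL+mR=190/9 → advance +1; mR−mL=50/9 → turn +1·90°
n=5: pose=(0,6,W); sL=200/13, sR=8; mL=204/13, mR=304/13; mL+mR=508/13 → advance +1; mR−mL=100/13 → turn +1·90°

0 100/9 20/9 70/9 40/3 0 5 N
1 200/13 8 204/13 304/13 0 6 W
2 50/17 25 450/17 475/17 -1 6 S
3 200/73 200/73 300/73 400/73 -1 5 E
4 100/9 20/9 70/9 40/3 0 5 N
5 200/13 8 204/13 304/13 0 6 W
final -1 6 S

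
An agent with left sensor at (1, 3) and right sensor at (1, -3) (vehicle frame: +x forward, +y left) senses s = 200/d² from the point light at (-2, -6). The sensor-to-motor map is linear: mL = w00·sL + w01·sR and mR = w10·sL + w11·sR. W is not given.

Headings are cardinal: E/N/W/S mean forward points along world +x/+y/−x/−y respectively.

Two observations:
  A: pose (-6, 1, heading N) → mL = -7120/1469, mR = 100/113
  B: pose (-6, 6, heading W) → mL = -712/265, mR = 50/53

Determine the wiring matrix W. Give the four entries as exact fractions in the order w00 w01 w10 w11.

-1 -1 1/2 0

obs A: pose=(-6,1,N) → sL=200/113, sR=40/13, mL=-7120/1469, mR=100/113
obs B: pose=(-6,6,W) → sL=100/53, sR=4/5, mL=-712/265, mR=50/53
sensor matrix S = [[200/113, 40/13], [100/53, 4/5]]; det S = -341760/77857
solve [mL_A; mL_B] = S·[w00; w01] and [mR_A; mR_B] = S·[w10; w11]:
  w00 = -1, w01 = -1, w10 = 1/2, w11 = 0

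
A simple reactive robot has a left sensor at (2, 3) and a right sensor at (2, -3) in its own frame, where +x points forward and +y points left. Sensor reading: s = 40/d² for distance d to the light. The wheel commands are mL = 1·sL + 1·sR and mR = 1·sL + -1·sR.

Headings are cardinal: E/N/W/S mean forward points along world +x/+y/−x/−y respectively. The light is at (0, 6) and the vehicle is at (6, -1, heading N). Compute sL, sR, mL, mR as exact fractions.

20/17 20/53 1400/901 720/901

left sensor world pos  = (3, 1); dL² = 34
right sensor world pos = (9, 1); dR² = 106
sL = 40/34 = 20/17
sR = 40/106 = 20/53
mL = 1·sL + 1·sR = 1400/901
mR = 1·sL + -1·sR = 720/901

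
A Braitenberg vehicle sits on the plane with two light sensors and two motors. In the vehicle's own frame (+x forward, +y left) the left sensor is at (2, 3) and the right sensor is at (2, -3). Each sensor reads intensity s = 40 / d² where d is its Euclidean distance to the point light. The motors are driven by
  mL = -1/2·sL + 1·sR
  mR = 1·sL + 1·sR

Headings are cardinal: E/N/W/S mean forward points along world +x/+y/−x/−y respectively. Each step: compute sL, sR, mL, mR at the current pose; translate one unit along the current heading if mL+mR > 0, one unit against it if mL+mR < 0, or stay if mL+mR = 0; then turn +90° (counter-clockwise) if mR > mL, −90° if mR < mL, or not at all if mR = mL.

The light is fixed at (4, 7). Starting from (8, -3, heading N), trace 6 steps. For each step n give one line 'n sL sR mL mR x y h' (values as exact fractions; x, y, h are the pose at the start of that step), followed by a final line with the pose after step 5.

n=0: pose=(8,-3,N); sL=8/13, sR=40/113; mL=68/1469, mR=1424/1469; mL+mR=1492/1469 → advance +1; mR−mL=12/13 → turn +1·90°
n=1: pose=(8,-2,W); sL=10/37, sR=1; mL=32/37, mR=47/37; mL+mR=79/37 → advance +1; mR−mL=15/37 → turn +1·90°
n=2: pose=(7,-2,S); sL=40/157, sR=40/121; mL=3860/18997, mR=11120/18997; mL+mR=14980/18997 → advance +1; mR−mL=60/157 → turn +1·90°
n=3: pose=(7,-3,E); sL=20/37, sR=20/97; mL=-230/3589, mR=2680/3589; mL+mR=2450/3589 → advance +1; mR−mL=30/37 → turn +1·90°
n=4: pose=(8,-3,N); sL=8/13, sR=40/113; mL=68/1469, mR=1424/1469; mL+mR=1492/1469 → advance +1; mR−mL=12/13 → turn +1·90°
n=5: pose=(8,-2,W); sL=10/37, sR=1; mL=32/37, mR=47/37; mL+mR=79/37 → advance +1; mR−mL=15/37 → turn +1·90°

0 8/13 40/113 68/1469 1424/1469 8 -3 N
1 10/37 1 32/37 47/37 8 -2 W
2 40/157 40/121 3860/18997 11120/18997 7 -2 S
3 20/37 20/97 -230/3589 2680/3589 7 -3 E
4 8/13 40/113 68/1469 1424/1469 8 -3 N
5 10/37 1 32/37 47/37 8 -2 W
final 7 -2 S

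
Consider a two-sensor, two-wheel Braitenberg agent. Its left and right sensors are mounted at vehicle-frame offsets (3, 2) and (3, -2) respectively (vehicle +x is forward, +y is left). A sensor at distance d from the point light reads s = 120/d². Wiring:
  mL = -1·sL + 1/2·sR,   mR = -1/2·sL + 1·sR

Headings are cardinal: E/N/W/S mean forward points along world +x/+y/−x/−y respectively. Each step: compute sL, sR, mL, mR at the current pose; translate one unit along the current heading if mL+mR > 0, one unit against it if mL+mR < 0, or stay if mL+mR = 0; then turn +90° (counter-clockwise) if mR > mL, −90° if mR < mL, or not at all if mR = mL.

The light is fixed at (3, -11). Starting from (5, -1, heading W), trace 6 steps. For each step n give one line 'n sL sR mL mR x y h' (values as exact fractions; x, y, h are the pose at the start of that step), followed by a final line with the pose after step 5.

n=0: pose=(5,-1,W); sL=24/13, sR=24/29; mL=-540/377, mR=-36/377; mL+mR=-576/377 → advance -1; mR−mL=504/377 → turn +1·90°
n=1: pose=(6,-1,S); sL=60/37, sR=12/5; mL=-78/185, mR=294/185; mL+mR=216/185 → advance +1; mR−mL=372/185 → turn +1·90°
n=2: pose=(6,-2,E); sL=120/157, sR=24/17; mL=-156/2669, mR=2748/2669; mL+mR=2592/2669 → advance +1; mR−mL=2904/2669 → turn +1·90°
n=3: pose=(7,-2,N); sL=30/37, sR=2/3; mL=-53/111, mR=29/111; mL+mR=-8/37 → advance -1; mR−mL=82/111 → turn +1·90°
n=4: pose=(7,-3,W); sL=120/37, sR=120/101; mL=-9900/3737, mR=-1620/3737; mL+mR=-11520/3737 → advance -1; mR−mL=8280/3737 → turn +1·90°
n=5: pose=(8,-3,S); sL=60/37, sR=60/17; mL=90/629, mR=1710/629; mL+mR=1800/629 → advance +1; mR−mL=1620/629 → turn +1·90°

0 24/13 24/29 -540/377 -36/377 5 -1 W
1 60/37 12/5 -78/185 294/185 6 -1 S
2 120/157 24/17 -156/2669 2748/2669 6 -2 E
3 30/37 2/3 -53/111 29/111 7 -2 N
4 120/37 120/101 -9900/3737 -1620/3737 7 -3 W
5 60/37 60/17 90/629 1710/629 8 -3 S
final 8 -4 E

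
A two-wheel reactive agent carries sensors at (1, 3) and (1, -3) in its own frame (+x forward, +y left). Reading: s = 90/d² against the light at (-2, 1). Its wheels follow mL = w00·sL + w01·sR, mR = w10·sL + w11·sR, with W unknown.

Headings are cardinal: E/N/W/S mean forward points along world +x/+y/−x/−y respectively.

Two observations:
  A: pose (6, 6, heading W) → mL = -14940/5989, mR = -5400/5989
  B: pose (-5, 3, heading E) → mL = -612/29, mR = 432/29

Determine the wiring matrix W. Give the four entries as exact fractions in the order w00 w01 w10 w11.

obs A: pose=(6,6,W) → sL=90/53, sR=90/113, mL=-14940/5989, mR=-5400/5989
obs B: pose=(-5,3,E) → sL=90/29, sR=18, mL=-612/29, mR=432/29
sensor matrix S = [[90/53, 90/113], [90/29, 18]]; det S = 4879440/173681
solve [mL_A; mL_B] = S·[w00; w01] and [mR_A; mR_B] = S·[w10; w11]:
  w00 = -1, w01 = -1, w10 = -1, w11 = 1

-1 -1 -1 1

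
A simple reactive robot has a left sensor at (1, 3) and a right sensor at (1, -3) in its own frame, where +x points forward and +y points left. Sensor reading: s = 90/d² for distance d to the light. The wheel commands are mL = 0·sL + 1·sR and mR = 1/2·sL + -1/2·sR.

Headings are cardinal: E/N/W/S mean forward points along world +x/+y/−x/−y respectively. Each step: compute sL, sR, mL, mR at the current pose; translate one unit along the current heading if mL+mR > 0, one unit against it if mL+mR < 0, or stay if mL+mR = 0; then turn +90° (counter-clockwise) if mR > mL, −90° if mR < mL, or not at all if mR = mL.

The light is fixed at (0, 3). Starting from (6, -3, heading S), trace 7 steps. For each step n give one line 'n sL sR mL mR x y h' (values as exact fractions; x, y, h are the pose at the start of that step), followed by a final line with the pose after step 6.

0 9/13 45/29 45/29 -162/377 6 -3 S
1 18/25 90/41 90/41 -756/1025 6 -4 W
2 9/4 9/10 9/10 27/40 5 -4 N
3 2 10/13 10/13 8/13 5 -3 E
4 9/13 45/29 45/29 -162/377 6 -3 S
5 18/25 90/41 90/41 -756/1025 6 -4 W
6 9/4 9/10 9/10 27/40 5 -4 N
final 5 -3 E

n=0: pose=(6,-3,S); sL=9/13, sR=45/29; mL=45/29, mR=-162/377; mL+mR=423/377 → advance +1; mR−mL=-747/377 → turn -1·90°
n=1: pose=(6,-4,W); sL=18/25, sR=90/41; mL=90/41, mR=-756/1025; mL+mR=1494/1025 → advance +1; mR−mL=-3006/1025 → turn -1·90°
n=2: pose=(5,-4,N); sL=9/4, sR=9/10; mL=9/10, mR=27/40; mL+mR=63/40 → advance +1; mR−mL=-9/40 → turn -1·90°
n=3: pose=(5,-3,E); sL=2, sR=10/13; mL=10/13, mR=8/13; mL+mR=18/13 → advance +1; mR−mL=-2/13 → turn -1·90°
n=4: pose=(6,-3,S); sL=9/13, sR=45/29; mL=45/29, mR=-162/377; mL+mR=423/377 → advance +1; mR−mL=-747/377 → turn -1·90°
n=5: pose=(6,-4,W); sL=18/25, sR=90/41; mL=90/41, mR=-756/1025; mL+mR=1494/1025 → advance +1; mR−mL=-3006/1025 → turn -1·90°
n=6: pose=(5,-4,N); sL=9/4, sR=9/10; mL=9/10, mR=27/40; mL+mR=63/40 → advance +1; mR−mL=-9/40 → turn -1·90°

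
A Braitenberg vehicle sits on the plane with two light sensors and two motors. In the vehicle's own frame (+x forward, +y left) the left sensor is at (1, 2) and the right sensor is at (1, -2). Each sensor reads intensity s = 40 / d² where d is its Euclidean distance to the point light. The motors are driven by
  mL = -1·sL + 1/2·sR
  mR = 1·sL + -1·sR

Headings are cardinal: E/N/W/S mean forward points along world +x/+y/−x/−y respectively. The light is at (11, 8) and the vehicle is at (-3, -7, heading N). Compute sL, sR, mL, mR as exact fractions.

10/113 2/17 -57/1921 -56/1921

left sensor world pos  = (-5, -6); dL² = 452
right sensor world pos = (-1, -6); dR² = 340
sL = 40/452 = 10/113
sR = 40/340 = 2/17
mL = -1·sL + 1/2·sR = -57/1921
mR = 1·sL + -1·sR = -56/1921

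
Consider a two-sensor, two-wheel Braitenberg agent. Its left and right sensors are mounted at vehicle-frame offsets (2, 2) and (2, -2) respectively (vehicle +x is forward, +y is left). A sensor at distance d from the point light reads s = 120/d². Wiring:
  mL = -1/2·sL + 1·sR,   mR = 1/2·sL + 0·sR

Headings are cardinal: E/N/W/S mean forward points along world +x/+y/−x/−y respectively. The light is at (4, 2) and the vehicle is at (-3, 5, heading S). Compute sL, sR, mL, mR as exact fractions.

left sensor world pos  = (-1, 3); dL² = 26
right sensor world pos = (-5, 3); dR² = 82
sL = 120/26 = 60/13
sR = 120/82 = 60/41
mL = -1/2·sL + 1·sR = -450/533
mR = 1/2·sL + 0·sR = 30/13

60/13 60/41 -450/533 30/13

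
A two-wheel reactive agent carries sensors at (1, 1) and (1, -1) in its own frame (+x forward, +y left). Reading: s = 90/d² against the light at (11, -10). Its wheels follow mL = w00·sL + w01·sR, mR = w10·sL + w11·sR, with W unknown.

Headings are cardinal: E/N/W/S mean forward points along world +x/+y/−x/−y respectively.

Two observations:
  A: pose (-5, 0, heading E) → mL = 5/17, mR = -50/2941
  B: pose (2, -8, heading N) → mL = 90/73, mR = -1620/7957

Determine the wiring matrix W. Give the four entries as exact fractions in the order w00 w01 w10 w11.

0 1 1/2 -1/2

obs A: pose=(-5,0,E) → sL=45/173, sR=5/17, mL=5/17, mR=-50/2941
obs B: pose=(2,-8,N) → sL=90/109, sR=90/73, mL=90/73, mR=-1620/7957
sensor matrix S = [[45/173, 5/17], [90/109, 90/73]]; det S = 1821600/23401537
solve [mL_A; mL_B] = S·[w00; w01] and [mR_A; mR_B] = S·[w10; w11]:
  w00 = 0, w01 = 1, w10 = 1/2, w11 = -1/2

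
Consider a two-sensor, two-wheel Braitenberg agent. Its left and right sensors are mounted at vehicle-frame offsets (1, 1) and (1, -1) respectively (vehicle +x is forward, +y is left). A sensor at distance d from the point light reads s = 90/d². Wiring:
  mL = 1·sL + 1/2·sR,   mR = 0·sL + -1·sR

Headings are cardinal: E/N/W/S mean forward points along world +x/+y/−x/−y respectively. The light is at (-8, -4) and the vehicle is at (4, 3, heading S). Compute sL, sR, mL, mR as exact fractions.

18/41 90/157 4671/6437 -90/157

left sensor world pos  = (5, 2); dL² = 205
right sensor world pos = (3, 2); dR² = 157
sL = 90/205 = 18/41
sR = 90/157 = 90/157
mL = 1·sL + 1/2·sR = 4671/6437
mR = 0·sL + -1·sR = -90/157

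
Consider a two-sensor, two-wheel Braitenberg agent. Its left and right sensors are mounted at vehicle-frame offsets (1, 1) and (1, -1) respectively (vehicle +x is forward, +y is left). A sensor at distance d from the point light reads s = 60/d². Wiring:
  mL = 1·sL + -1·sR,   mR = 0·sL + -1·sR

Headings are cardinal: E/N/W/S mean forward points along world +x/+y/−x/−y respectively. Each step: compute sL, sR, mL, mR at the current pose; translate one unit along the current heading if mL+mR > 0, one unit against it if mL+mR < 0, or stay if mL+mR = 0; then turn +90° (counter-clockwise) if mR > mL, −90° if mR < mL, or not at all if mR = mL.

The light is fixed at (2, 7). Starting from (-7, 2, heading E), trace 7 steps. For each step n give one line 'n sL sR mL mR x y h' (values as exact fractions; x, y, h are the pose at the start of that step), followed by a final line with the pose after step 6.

n=0: pose=(-7,2,E); sL=3/4, sR=3/5; mL=3/20, mR=-3/5; mL+mR=-9/20 → advance -1; mR−mL=-3/4 → turn -1·90°
n=1: pose=(-8,2,S); sL=20/39, sR=60/157; mL=800/6123, mR=-60/157; mL+mR=-1540/6123 → advance -1; mR−mL=-20/39 → turn -1·90°
n=2: pose=(-8,3,W); sL=30/73, sR=6/13; mL=-48/949, mR=-6/13; mL+mR=-486/949 → advance -1; mR−mL=-30/73 → turn -1·90°
n=3: pose=(-7,3,N); sL=60/109, sR=60/73; mL=-2160/7957, mR=-60/73; mL+mR=-8700/7957 → advance -1; mR−mL=-60/109 → turn -1·90°
n=4: pose=(-7,2,E); sL=3/4, sR=3/5; mL=3/20, mR=-3/5; mL+mR=-9/20 → advance -1; mR−mL=-3/4 → turn -1·90°
n=5: pose=(-8,2,S); sL=20/39, sR=60/157; mL=800/6123, mR=-60/157; mL+mR=-1540/6123 → advance -1; mR−mL=-20/39 → turn -1·90°
n=6: pose=(-8,3,W); sL=30/73, sR=6/13; mL=-48/949, mR=-6/13; mL+mR=-486/949 → advance -1; mR−mL=-30/73 → turn -1·90°

0 3/4 3/5 3/20 -3/5 -7 2 E
1 20/39 60/157 800/6123 -60/157 -8 2 S
2 30/73 6/13 -48/949 -6/13 -8 3 W
3 60/109 60/73 -2160/7957 -60/73 -7 3 N
4 3/4 3/5 3/20 -3/5 -7 2 E
5 20/39 60/157 800/6123 -60/157 -8 2 S
6 30/73 6/13 -48/949 -6/13 -8 3 W
final -7 3 N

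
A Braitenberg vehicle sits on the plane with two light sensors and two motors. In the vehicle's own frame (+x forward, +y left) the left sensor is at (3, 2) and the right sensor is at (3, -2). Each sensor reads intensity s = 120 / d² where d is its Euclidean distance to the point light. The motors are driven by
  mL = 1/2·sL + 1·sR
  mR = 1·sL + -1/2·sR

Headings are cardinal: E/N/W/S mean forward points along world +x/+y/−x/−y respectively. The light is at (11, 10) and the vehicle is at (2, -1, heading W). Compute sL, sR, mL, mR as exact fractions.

120/313 8/15 3404/4695 548/4695

left sensor world pos  = (-1, -3); dL² = 313
right sensor world pos = (-1, 1); dR² = 225
sL = 120/313 = 120/313
sR = 120/225 = 8/15
mL = 1/2·sL + 1·sR = 3404/4695
mR = 1·sL + -1/2·sR = 548/4695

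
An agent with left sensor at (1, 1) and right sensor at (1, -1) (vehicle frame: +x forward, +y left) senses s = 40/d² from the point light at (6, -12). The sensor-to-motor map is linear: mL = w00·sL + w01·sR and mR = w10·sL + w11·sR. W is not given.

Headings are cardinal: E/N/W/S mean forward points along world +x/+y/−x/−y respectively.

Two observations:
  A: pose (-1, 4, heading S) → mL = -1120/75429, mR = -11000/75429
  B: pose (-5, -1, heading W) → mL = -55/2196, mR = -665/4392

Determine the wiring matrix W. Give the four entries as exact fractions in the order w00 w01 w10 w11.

obs A: pose=(-1,4,S) → sL=40/261, sR=40/289, mL=-1120/75429, mR=-11000/75429
obs B: pose=(-5,-1,W) → sL=10/61, sR=5/36, mL=-55/2196, mR=-665/4392
sensor matrix S = [[40/261, 40/289], [10/61, 5/36]]; det S = -58150/41410521
solve [mL_A; mL_B] = S·[w00; w01] and [mR_A; mR_B] = S·[w10; w11]:
  w00 = -1, w01 = 1, w10 = -1/2, w11 = -1/2

-1 1 -1/2 -1/2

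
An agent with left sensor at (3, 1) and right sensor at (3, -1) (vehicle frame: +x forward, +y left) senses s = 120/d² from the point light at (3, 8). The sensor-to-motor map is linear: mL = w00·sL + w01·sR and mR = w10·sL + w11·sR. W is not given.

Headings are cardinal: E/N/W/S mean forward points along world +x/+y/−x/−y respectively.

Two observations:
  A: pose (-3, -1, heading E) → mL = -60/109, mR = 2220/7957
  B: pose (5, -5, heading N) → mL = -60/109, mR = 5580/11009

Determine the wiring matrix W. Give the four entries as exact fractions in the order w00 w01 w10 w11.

0 -1/2 -1/2 1

obs A: pose=(-3,-1,E) → sL=120/73, sR=120/109, mL=-60/109, mR=2220/7957
obs B: pose=(5,-5,N) → sL=120/101, sR=120/109, mL=-60/109, mR=5580/11009
sensor matrix S = [[120/73, 120/109], [120/101, 120/109]]; det S = 403200/803657
solve [mL_A; mL_B] = S·[w00; w01] and [mR_A; mR_B] = S·[w10; w11]:
  w00 = 0, w01 = -1/2, w10 = -1/2, w11 = 1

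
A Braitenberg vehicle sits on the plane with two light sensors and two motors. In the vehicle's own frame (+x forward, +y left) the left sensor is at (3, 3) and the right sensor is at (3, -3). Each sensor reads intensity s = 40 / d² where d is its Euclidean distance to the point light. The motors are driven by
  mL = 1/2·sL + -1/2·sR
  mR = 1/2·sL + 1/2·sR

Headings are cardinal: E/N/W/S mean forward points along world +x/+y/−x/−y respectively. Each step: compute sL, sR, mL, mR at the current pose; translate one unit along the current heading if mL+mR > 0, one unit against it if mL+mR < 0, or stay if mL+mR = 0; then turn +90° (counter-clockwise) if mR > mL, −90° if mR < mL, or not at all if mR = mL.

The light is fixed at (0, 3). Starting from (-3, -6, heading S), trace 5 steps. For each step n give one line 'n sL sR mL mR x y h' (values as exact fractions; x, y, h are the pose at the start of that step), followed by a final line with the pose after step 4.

0 5/18 2/9 1/36 1/4 -3 -6 S
1 40/49 40/169 2400/8281 4360/8281 -3 -7 E
2 20/37 4/5 -24/185 124/185 -2 -7 N
3 40/169 40/61 -2160/10309 4600/10309 -2 -6 W
4 5/18 2/9 1/36 1/4 -3 -6 S
final -3 -7 E

n=0: pose=(-3,-6,S); sL=5/18, sR=2/9; mL=1/36, mR=1/4; mL+mR=5/18 → advance +1; mR−mL=2/9 → turn +1·90°
n=1: pose=(-3,-7,E); sL=40/49, sR=40/169; mL=2400/8281, mR=4360/8281; mL+mR=40/49 → advance +1; mR−mL=40/169 → turn +1·90°
n=2: pose=(-2,-7,N); sL=20/37, sR=4/5; mL=-24/185, mR=124/185; mL+mR=20/37 → advance +1; mR−mL=4/5 → turn +1·90°
n=3: pose=(-2,-6,W); sL=40/169, sR=40/61; mL=-2160/10309, mR=4600/10309; mL+mR=40/169 → advance +1; mR−mL=40/61 → turn +1·90°
n=4: pose=(-3,-6,S); sL=5/18, sR=2/9; mL=1/36, mR=1/4; mL+mR=5/18 → advance +1; mR−mL=2/9 → turn +1·90°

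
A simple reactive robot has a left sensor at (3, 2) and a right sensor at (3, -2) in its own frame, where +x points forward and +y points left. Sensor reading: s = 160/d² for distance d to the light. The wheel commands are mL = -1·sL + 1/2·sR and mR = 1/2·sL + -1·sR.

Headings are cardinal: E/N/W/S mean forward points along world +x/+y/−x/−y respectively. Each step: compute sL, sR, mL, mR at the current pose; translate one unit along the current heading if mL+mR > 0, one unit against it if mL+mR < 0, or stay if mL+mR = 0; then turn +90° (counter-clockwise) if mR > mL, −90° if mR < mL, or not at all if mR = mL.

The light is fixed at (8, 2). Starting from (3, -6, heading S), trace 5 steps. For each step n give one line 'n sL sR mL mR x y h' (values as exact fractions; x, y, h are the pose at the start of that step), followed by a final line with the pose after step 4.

0 16/13 16/17 -168/221 -72/221 3 -6 S
1 160/29 32/17 -2256/493 432/493 3 -5 E
2 2 5 1/2 -4 2 -5 N
3 32/9 160/109 -2768/981 304/981 2 -6 E
4 80/53 16/5 24/265 -648/265 1 -6 N
final 1 -7 E

n=0: pose=(3,-6,S); sL=16/13, sR=16/17; mL=-168/221, mR=-72/221; mL+mR=-240/221 → advance -1; mR−mL=96/221 → turn +1·90°
n=1: pose=(3,-5,E); sL=160/29, sR=32/17; mL=-2256/493, mR=432/493; mL+mR=-1824/493 → advance -1; mR−mL=2688/493 → turn +1·90°
n=2: pose=(2,-5,N); sL=2, sR=5; mL=1/2, mR=-4; mL+mR=-7/2 → advance -1; mR−mL=-9/2 → turn -1·90°
n=3: pose=(2,-6,E); sL=32/9, sR=160/109; mL=-2768/981, mR=304/981; mL+mR=-2464/981 → advance -1; mR−mL=1024/327 → turn +1·90°
n=4: pose=(1,-6,N); sL=80/53, sR=16/5; mL=24/265, mR=-648/265; mL+mR=-624/265 → advance -1; mR−mL=-672/265 → turn -1·90°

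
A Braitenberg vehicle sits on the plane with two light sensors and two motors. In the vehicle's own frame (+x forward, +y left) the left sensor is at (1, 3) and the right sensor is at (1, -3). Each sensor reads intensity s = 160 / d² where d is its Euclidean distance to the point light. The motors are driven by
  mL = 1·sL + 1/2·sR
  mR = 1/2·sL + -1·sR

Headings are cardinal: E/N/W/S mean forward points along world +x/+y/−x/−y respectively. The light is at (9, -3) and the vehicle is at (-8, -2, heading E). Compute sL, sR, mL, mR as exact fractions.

10/17 8/13 198/221 -71/221

left sensor world pos  = (-7, 1); dL² = 272
right sensor world pos = (-7, -5); dR² = 260
sL = 160/272 = 10/17
sR = 160/260 = 8/13
mL = 1·sL + 1/2·sR = 198/221
mR = 1/2·sL + -1·sR = -71/221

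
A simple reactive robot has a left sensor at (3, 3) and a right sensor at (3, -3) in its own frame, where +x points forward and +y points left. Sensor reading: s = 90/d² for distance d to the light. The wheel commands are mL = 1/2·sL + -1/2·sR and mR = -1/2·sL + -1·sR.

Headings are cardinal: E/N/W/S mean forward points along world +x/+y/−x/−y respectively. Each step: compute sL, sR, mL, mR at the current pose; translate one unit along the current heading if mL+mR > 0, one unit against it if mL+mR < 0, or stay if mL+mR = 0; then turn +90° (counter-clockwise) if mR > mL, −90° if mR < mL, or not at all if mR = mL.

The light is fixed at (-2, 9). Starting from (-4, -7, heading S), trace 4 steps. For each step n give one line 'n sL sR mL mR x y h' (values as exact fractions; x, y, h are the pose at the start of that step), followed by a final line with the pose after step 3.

n=0: pose=(-4,-7,S); sL=45/181, sR=45/193; mL=270/34933, mR=-24975/69866; mL+mR=-135/386 → advance -1; mR−mL=-25515/69866 → turn -1·90°
n=1: pose=(-4,-6,W); sL=90/349, sR=90/169; mL=-8100/58981, mR=-39015/58981; mL+mR=-135/169 → advance -1; mR−mL=-30915/58981 → turn -1·90°
n=2: pose=(-3,-6,N); sL=9/16, sR=45/74; mL=-27/1184, mR=-1053/1184; mL+mR=-135/148 → advance -1; mR−mL=-513/592 → turn -1·90°
n=3: pose=(-3,-7,E); sL=90/173, sR=18/73; mL=1728/12629, mR=-6399/12629; mL+mR=-27/73 → advance -1; mR−mL=-8127/12629 → turn -1·90°

0 45/181 45/193 270/34933 -24975/69866 -4 -7 S
1 90/349 90/169 -8100/58981 -39015/58981 -4 -6 W
2 9/16 45/74 -27/1184 -1053/1184 -3 -6 N
3 90/173 18/73 1728/12629 -6399/12629 -3 -7 E
final -4 -7 S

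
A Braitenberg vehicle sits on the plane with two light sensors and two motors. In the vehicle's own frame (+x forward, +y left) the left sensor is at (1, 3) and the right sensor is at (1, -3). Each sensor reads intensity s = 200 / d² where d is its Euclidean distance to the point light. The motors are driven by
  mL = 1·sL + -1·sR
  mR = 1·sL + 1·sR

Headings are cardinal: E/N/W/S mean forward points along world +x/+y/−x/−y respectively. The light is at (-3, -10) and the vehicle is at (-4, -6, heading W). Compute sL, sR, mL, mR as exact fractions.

40 200/53 1920/53 2320/53

left sensor world pos  = (-5, -9); dL² = 5
right sensor world pos = (-5, -3); dR² = 53
sL = 200/5 = 40
sR = 200/53 = 200/53
mL = 1·sL + -1·sR = 1920/53
mR = 1·sL + 1·sR = 2320/53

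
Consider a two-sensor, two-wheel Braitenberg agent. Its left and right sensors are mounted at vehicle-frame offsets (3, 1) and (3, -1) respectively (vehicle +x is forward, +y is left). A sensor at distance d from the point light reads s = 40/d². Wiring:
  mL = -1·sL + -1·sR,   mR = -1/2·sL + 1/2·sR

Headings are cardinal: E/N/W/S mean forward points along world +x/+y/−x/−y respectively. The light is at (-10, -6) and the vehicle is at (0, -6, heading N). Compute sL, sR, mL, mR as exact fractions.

4/9 4/13 -88/117 -8/117

left sensor world pos  = (-1, -3); dL² = 90
right sensor world pos = (1, -3); dR² = 130
sL = 40/90 = 4/9
sR = 40/130 = 4/13
mL = -1·sL + -1·sR = -88/117
mR = -1/2·sL + 1/2·sR = -8/117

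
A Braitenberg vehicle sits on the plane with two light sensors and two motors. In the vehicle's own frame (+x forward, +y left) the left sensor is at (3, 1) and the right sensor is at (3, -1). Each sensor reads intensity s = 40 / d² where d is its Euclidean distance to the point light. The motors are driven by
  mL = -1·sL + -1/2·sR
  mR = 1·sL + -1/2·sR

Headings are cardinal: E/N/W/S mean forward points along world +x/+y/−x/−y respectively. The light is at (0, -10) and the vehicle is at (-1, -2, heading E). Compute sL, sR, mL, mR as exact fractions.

left sensor world pos  = (2, -1); dL² = 85
right sensor world pos = (2, -3); dR² = 53
sL = 40/85 = 8/17
sR = 40/53 = 40/53
mL = -1·sL + -1/2·sR = -764/901
mR = 1·sL + -1/2·sR = 84/901

8/17 40/53 -764/901 84/901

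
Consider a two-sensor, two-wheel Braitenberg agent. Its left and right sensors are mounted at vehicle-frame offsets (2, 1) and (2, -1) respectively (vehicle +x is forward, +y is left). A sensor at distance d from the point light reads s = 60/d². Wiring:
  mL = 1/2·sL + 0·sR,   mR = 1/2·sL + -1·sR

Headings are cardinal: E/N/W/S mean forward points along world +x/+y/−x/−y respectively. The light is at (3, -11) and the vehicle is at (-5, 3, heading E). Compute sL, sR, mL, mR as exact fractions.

left sensor world pos  = (-3, 4); dL² = 261
right sensor world pos = (-3, 2); dR² = 205
sL = 60/261 = 20/87
sR = 60/205 = 12/41
mL = 1/2·sL + 0·sR = 10/87
mR = 1/2·sL + -1·sR = -634/3567

20/87 12/41 10/87 -634/3567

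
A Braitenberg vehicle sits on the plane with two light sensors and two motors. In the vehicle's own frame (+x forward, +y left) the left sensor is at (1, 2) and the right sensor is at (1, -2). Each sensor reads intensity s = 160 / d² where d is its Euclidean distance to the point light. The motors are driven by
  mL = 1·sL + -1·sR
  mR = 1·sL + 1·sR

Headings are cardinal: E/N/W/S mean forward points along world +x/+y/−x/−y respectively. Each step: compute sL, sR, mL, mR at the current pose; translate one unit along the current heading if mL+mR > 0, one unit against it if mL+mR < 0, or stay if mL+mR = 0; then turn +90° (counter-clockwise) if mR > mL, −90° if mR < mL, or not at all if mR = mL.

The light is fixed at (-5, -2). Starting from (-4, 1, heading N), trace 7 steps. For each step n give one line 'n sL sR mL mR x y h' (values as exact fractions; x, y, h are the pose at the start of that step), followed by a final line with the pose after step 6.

0 160/17 32/5 256/85 1344/85 -4 1 N
1 40 40/9 320/9 400/9 -4 2 W
2 160/13 160/13 0 320/13 -5 2 S
3 80/13 80 -960/13 1120/13 -5 1 E
4 160/17 32/5 256/85 1344/85 -4 1 N
5 40 40/9 320/9 400/9 -4 2 W
6 160/13 160/13 0 320/13 -5 2 S
final -5 1 E

n=0: pose=(-4,1,N); sL=160/17, sR=32/5; mL=256/85, mR=1344/85; mL+mR=320/17 → advance +1; mR−mL=64/5 → turn +1·90°
n=1: pose=(-4,2,W); sL=40, sR=40/9; mL=320/9, mR=400/9; mL+mR=80 → advance +1; mR−mL=80/9 → turn +1·90°
n=2: pose=(-5,2,S); sL=160/13, sR=160/13; mL=0, mR=320/13; mL+mR=320/13 → advance +1; mR−mL=320/13 → turn +1·90°
n=3: pose=(-5,1,E); sL=80/13, sR=80; mL=-960/13, mR=1120/13; mL+mR=160/13 → advance +1; mR−mL=160 → turn +1·90°
n=4: pose=(-4,1,N); sL=160/17, sR=32/5; mL=256/85, mR=1344/85; mL+mR=320/17 → advance +1; mR−mL=64/5 → turn +1·90°
n=5: pose=(-4,2,W); sL=40, sR=40/9; mL=320/9, mR=400/9; mL+mR=80 → advance +1; mR−mL=80/9 → turn +1·90°
n=6: pose=(-5,2,S); sL=160/13, sR=160/13; mL=0, mR=320/13; mL+mR=320/13 → advance +1; mR−mL=320/13 → turn +1·90°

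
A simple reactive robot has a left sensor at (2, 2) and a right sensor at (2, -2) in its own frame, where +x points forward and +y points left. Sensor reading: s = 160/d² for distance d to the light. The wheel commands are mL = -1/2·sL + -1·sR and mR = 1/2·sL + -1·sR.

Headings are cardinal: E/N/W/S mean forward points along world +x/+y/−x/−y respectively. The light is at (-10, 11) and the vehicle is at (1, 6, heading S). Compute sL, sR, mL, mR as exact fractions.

left sensor world pos  = (3, 4); dL² = 218
right sensor world pos = (-1, 4); dR² = 130
sL = 160/218 = 80/109
sR = 160/130 = 16/13
mL = -1/2·sL + -1·sR = -2264/1417
mR = 1/2·sL + -1·sR = -1224/1417

80/109 16/13 -2264/1417 -1224/1417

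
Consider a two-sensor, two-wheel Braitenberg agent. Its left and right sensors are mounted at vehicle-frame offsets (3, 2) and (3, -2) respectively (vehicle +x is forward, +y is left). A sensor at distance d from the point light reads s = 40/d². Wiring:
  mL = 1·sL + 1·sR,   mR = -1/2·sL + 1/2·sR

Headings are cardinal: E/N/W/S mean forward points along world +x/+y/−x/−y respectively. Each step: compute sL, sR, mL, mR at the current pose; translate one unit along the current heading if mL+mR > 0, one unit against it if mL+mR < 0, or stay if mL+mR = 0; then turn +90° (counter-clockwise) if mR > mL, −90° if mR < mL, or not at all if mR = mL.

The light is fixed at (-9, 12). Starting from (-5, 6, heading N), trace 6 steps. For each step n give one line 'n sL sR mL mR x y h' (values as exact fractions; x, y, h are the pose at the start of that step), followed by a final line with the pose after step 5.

0 40/13 8/9 464/117 -128/117 -5 6 N
1 20/29 20/49 1560/1421 -200/1421 -5 7 E
2 40/113 40/73 7440/8249 800/8249 -4 7 S
3 10/17 2 44/17 12/17 -4 6 W
4 40/13 8/9 464/117 -128/117 -5 6 N
5 20/29 20/49 1560/1421 -200/1421 -5 7 E
final -4 7 S

n=0: pose=(-5,6,N); sL=40/13, sR=8/9; mL=464/117, mR=-128/117; mL+mR=112/39 → advance +1; mR−mL=-592/117 → turn -1·90°
n=1: pose=(-5,7,E); sL=20/29, sR=20/49; mL=1560/1421, mR=-200/1421; mL+mR=1360/1421 → advance +1; mR−mL=-1760/1421 → turn -1·90°
n=2: pose=(-4,7,S); sL=40/113, sR=40/73; mL=7440/8249, mR=800/8249; mL+mR=8240/8249 → advance +1; mR−mL=-6640/8249 → turn -1·90°
n=3: pose=(-4,6,W); sL=10/17, sR=2; mL=44/17, mR=12/17; mL+mR=56/17 → advance +1; mR−mL=-32/17 → turn -1·90°
n=4: pose=(-5,6,N); sL=40/13, sR=8/9; mL=464/117, mR=-128/117; mL+mR=112/39 → advance +1; mR−mL=-592/117 → turn -1·90°
n=5: pose=(-5,7,E); sL=20/29, sR=20/49; mL=1560/1421, mR=-200/1421; mL+mR=1360/1421 → advance +1; mR−mL=-1760/1421 → turn -1·90°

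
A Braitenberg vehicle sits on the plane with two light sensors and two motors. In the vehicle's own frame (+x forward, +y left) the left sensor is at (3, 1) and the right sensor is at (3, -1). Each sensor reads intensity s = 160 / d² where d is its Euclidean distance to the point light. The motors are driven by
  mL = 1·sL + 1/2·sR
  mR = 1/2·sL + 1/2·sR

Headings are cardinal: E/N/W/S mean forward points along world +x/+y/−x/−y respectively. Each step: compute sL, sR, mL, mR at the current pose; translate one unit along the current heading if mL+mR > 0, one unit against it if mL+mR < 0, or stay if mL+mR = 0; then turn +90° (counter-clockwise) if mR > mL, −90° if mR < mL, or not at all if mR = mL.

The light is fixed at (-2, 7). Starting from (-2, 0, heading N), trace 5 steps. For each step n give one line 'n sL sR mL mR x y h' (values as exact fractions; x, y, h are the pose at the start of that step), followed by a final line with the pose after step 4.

0 160/17 160/17 240/17 160/17 -2 0 N
1 80/17 80/29 3000/493 1840/493 -2 1 E
2 32/17 160/81 3952/1377 2656/1377 -1 1 S
3 40/17 4 74/17 54/17 -1 0 W
4 160/17 160/17 240/17 160/17 -2 0 N
final -2 1 E

n=0: pose=(-2,0,N); sL=160/17, sR=160/17; mL=240/17, mR=160/17; mL+mR=400/17 → advance +1; mR−mL=-80/17 → turn -1·90°
n=1: pose=(-2,1,E); sL=80/17, sR=80/29; mL=3000/493, mR=1840/493; mL+mR=4840/493 → advance +1; mR−mL=-40/17 → turn -1·90°
n=2: pose=(-1,1,S); sL=32/17, sR=160/81; mL=3952/1377, mR=2656/1377; mL+mR=6608/1377 → advance +1; mR−mL=-16/17 → turn -1·90°
n=3: pose=(-1,0,W); sL=40/17, sR=4; mL=74/17, mR=54/17; mL+mR=128/17 → advance +1; mR−mL=-20/17 → turn -1·90°
n=4: pose=(-2,0,N); sL=160/17, sR=160/17; mL=240/17, mR=160/17; mL+mR=400/17 → advance +1; mR−mL=-80/17 → turn -1·90°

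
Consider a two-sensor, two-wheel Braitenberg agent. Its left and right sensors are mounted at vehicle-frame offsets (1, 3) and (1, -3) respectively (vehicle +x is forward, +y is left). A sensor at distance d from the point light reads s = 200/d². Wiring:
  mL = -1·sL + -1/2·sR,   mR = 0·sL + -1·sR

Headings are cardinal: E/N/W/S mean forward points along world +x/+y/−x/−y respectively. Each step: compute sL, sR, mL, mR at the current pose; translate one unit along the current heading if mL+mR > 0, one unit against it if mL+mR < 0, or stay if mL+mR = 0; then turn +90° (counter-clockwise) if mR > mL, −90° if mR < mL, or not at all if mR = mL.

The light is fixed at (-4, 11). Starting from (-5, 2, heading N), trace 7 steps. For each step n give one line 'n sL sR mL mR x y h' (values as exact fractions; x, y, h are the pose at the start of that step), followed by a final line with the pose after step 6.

n=0: pose=(-5,2,N); sL=5/2, sR=50/17; mL=-135/34, mR=-50/17; mL+mR=-235/34 → advance -1; mR−mL=35/34 → turn +1·90°
n=1: pose=(-5,1,W); sL=200/173, sR=200/53; mL=-27900/9169, mR=-200/53; mL+mR=-62500/9169 → advance -1; mR−mL=-6700/9169 → turn -1·90°
n=2: pose=(-4,1,N); sL=20/9, sR=20/9; mL=-10/3, mR=-20/9; mL+mR=-50/9 → advance -1; mR−mL=10/9 → turn +1·90°
n=3: pose=(-4,0,W); sL=200/197, sR=40/13; mL=-6540/2561, mR=-40/13; mL+mR=-14420/2561 → advance -1; mR−mL=-1340/2561 → turn -1·90°
n=4: pose=(-3,0,N); sL=25/13, sR=50/29; mL=-1050/377, mR=-50/29; mL+mR=-1700/377 → advance -1; mR−mL=400/377 → turn +1·90°
n=5: pose=(-3,-1,W); sL=8/9, sR=200/81; mL=-172/81, mR=-200/81; mL+mR=-124/27 → advance -1; mR−mL=-28/81 → turn -1·90°
n=6: pose=(-2,-1,N); sL=100/61, sR=100/73; mL=-10350/4453, mR=-100/73; mL+mR=-16450/4453 → advance -1; mR−mL=4250/4453 → turn +1·90°

0 5/2 50/17 -135/34 -50/17 -5 2 N
1 200/173 200/53 -27900/9169 -200/53 -5 1 W
2 20/9 20/9 -10/3 -20/9 -4 1 N
3 200/197 40/13 -6540/2561 -40/13 -4 0 W
4 25/13 50/29 -1050/377 -50/29 -3 0 N
5 8/9 200/81 -172/81 -200/81 -3 -1 W
6 100/61 100/73 -10350/4453 -100/73 -2 -1 N
final -2 -2 W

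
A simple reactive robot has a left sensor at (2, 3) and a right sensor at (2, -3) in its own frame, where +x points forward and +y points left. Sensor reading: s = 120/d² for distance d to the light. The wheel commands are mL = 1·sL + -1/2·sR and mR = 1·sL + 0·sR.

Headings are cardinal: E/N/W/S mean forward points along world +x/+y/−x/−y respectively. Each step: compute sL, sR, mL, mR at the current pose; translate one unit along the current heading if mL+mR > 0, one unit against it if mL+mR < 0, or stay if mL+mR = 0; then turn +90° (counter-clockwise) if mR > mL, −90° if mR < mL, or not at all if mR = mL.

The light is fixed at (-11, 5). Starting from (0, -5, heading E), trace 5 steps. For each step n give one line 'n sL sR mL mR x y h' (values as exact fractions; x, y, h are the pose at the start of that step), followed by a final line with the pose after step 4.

n=0: pose=(0,-5,E); sL=60/109, sR=60/169; mL=6870/18421, mR=60/109; mL+mR=17010/18421 → advance +1; mR−mL=30/169 → turn +1·90°
n=1: pose=(1,-5,N); sL=24/29, sR=120/289; mL=5196/8381, mR=24/29; mL+mR=12132/8381 → advance +1; mR−mL=60/289 → turn +1·90°
n=2: pose=(1,-4,W); sL=30/61, sR=15/17; mL=105/2074, mR=30/61; mL+mR=1125/2074 → advance +1; mR−mL=15/34 → turn +1·90°
n=3: pose=(0,-4,S); sL=120/317, sR=24/37; mL=636/11729, mR=120/317; mL+mR=5076/11729 → advance +1; mR−mL=12/37 → turn +1·90°
n=4: pose=(0,-5,E); sL=60/109, sR=60/169; mL=6870/18421, mR=60/109; mL+mR=17010/18421 → advance +1; mR−mL=30/169 → turn +1·90°

0 60/109 60/169 6870/18421 60/109 0 -5 E
1 24/29 120/289 5196/8381 24/29 1 -5 N
2 30/61 15/17 105/2074 30/61 1 -4 W
3 120/317 24/37 636/11729 120/317 0 -4 S
4 60/109 60/169 6870/18421 60/109 0 -5 E
final 1 -5 N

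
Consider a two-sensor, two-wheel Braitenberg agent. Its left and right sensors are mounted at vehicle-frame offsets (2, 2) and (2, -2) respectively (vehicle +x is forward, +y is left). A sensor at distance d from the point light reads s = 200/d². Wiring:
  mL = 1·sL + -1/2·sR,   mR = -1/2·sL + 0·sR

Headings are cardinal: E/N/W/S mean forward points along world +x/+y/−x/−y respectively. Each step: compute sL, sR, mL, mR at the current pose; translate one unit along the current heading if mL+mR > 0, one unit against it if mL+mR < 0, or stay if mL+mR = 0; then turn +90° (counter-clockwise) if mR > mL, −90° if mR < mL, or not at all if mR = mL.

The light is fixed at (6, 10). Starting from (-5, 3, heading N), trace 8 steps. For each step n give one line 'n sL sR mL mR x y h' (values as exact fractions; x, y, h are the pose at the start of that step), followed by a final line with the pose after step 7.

0 100/97 100/53 450/5141 -50/97 -5 3 N
1 200/117 200/181 24500/21177 -100/117 -5 2 E
2 50/41 50/61 2025/2501 -25/41 -4 2 S
3 40/53 200/193 2420/10229 -20/53 -4 1 W
4 20/17 100/49 130/833 -10/17 -3 1 N
5 200/113 200/193 27300/21809 -100/113 -3 0 E
6 10/9 50/61 385/549 -5/9 -2 0 S
7 200/269 200/181 9300/48689 -100/269 -2 -1 W
final -1 -1 N

n=0: pose=(-5,3,N); sL=100/97, sR=100/53; mL=450/5141, mR=-50/97; mL+mR=-2200/5141 → advance -1; mR−mL=-3100/5141 → turn -1·90°
n=1: pose=(-5,2,E); sL=200/117, sR=200/181; mL=24500/21177, mR=-100/117; mL+mR=6400/21177 → advance +1; mR−mL=-14200/7059 → turn -1·90°
n=2: pose=(-4,2,S); sL=50/41, sR=50/61; mL=2025/2501, mR=-25/41; mL+mR=500/2501 → advance +1; mR−mL=-3550/2501 → turn -1·90°
n=3: pose=(-4,1,W); sL=40/53, sR=200/193; mL=2420/10229, mR=-20/53; mL+mR=-1440/10229 → advance -1; mR−mL=-6280/10229 → turn -1·90°
n=4: pose=(-3,1,N); sL=20/17, sR=100/49; mL=130/833, mR=-10/17; mL+mR=-360/833 → advance -1; mR−mL=-620/833 → turn -1·90°
n=5: pose=(-3,0,E); sL=200/113, sR=200/193; mL=27300/21809, mR=-100/113; mL+mR=8000/21809 → advance +1; mR−mL=-46600/21809 → turn -1·90°
n=6: pose=(-2,0,S); sL=10/9, sR=50/61; mL=385/549, mR=-5/9; mL+mR=80/549 → advance +1; mR−mL=-230/183 → turn -1·90°
n=7: pose=(-2,-1,W); sL=200/269, sR=200/181; mL=9300/48689, mR=-100/269; mL+mR=-8800/48689 → advance -1; mR−mL=-27400/48689 → turn -1·90°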